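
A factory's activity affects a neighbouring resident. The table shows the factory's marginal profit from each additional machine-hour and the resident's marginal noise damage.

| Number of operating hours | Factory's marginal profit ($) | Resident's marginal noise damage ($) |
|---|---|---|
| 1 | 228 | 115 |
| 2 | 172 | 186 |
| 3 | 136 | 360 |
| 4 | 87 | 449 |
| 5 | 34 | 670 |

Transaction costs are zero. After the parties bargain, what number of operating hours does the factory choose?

Bargaining reaches the level where marginal profit last exceeds marginal noise damage.
That holds through level 1 (228 ≥ 115) but not at 2 (172 < 186).

1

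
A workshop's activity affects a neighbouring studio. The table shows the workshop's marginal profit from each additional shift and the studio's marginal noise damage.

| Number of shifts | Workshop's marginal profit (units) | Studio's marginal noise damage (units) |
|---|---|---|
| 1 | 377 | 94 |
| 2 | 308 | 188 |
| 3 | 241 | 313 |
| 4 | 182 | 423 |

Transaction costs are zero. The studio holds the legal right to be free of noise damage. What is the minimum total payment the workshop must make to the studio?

Efficient level: marginal profit ≥ marginal noise damage through level 2, so k* = 2.
With the studio holding the right, the workshop must at least compensate total damage at k*: 94 + 188 = 282.

282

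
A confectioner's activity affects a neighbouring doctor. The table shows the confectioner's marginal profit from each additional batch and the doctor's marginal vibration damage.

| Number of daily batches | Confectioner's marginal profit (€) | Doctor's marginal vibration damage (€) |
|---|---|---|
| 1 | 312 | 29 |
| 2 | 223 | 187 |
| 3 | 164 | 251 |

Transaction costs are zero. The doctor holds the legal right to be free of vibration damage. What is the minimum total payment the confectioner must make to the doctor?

€216

Efficient level: marginal profit ≥ marginal vibration damage through level 2, so k* = 2.
With the doctor holding the right, the confectioner must at least compensate total damage at k*: 29 + 187 = 216.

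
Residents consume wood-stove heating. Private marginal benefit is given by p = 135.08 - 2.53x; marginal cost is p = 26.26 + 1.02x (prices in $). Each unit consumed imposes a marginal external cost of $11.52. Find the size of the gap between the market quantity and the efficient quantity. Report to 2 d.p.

3.25 units

Market equilibrium (private): 26.26 + 1.02x = 135.08 - 2.53x → x_m = 30.6535.
Social marginal benefit = demand − MEC = 123.56 - 2.53x.
Set SMB = MC: 123.56 - 2.53x = 26.26 + 1.02x → x* = 27.4085.
Gap = |30.6535 − 27.4085| = 3.2450.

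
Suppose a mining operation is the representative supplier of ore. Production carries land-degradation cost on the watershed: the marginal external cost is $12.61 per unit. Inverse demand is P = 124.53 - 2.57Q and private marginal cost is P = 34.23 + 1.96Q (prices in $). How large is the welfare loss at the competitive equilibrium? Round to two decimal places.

DWL = $17.55

Market equilibrium (private): 34.23 + 1.96Q = 124.53 - 2.57Q → Q_m = 19.9338.
Social marginal cost = private MC + MEC = 46.84 + 1.96Q.
Set SMC = demand: 46.84 + 1.96Q = 124.53 - 2.57Q → Q* = 17.1501.
Height of the DWL triangle at Q_m is SMC(Q_m) − demand(Q_m) = MEC(Q_m) = 12.6100.
DWL = ½ × 2.7837 × 12.6100 = 17.5512.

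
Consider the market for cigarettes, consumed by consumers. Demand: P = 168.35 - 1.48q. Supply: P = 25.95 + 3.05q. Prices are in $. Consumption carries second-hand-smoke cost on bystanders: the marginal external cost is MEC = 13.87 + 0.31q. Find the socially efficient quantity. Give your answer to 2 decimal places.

q* = 26.56

Social marginal benefit = demand − MEC = 154.48 - 1.79q.
Set SMB = MC: 154.48 - 1.79q = 25.95 + 3.05q → q* = 26.5558.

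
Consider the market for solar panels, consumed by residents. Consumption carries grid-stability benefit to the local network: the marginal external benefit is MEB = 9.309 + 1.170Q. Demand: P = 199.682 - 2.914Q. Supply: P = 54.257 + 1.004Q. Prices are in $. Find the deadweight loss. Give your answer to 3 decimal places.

DWL = $506.021

Market equilibrium (private): 54.257 + 1.004Q = 199.682 - 2.914Q → Q_m = 37.1172.
Social marginal benefit = demand + MEB = 208.991 - 1.744Q.
Set SMB = MC: 208.991 - 1.744Q = 54.257 + 1.004Q → Q* = 56.3079.
Height of the DWL triangle at Q_m is SMB(Q_m) − MC(Q_m) = MEB(Q_m) = 52.7361.
DWL = ½ × 19.1907 × 52.7361 = 506.0213.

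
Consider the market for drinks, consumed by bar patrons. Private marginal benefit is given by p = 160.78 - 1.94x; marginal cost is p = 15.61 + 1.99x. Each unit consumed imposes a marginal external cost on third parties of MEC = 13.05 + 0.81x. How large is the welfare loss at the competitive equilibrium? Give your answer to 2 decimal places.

DWL = 194.77

Market equilibrium (private): 15.61 + 1.99x = 160.78 - 1.94x → x_m = 36.9389.
Social marginal benefit = demand − MEC = 147.73 - 2.75x.
Set SMB = MC: 147.73 - 2.75x = 15.61 + 1.99x → x* = 27.8734.
The welfare-loss triangle has base |x_m − x*| and height MEC(x_m) (the vertical gap between SMB and MC is zero at x* and MEC at x_m).
DWL = ½ × 9.0655 × 42.9705 = 194.7745.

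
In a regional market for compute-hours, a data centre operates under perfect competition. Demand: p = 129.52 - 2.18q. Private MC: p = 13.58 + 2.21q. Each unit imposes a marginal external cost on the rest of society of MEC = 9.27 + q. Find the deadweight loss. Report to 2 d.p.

DWL = 118.09

Market equilibrium (private): 13.58 + 2.21q = 129.52 - 2.18q → q_m = 26.4100.
Social marginal cost = private MC + MEC = 22.85 + 3.21q.
Set SMC = demand: 22.85 + 3.21q = 129.52 - 2.18q → q* = 19.7904.
Between q* and q_m the wedge SMC − demand runs linearly from 0 to MEC(q_m), so the loss is a triangle.
DWL = ½ × 6.6196 × 35.6800 = 118.0937.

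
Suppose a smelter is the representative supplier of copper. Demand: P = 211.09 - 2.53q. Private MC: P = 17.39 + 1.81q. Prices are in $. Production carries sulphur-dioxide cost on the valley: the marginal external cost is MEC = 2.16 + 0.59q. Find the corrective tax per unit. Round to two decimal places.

tax = $25.08 per unit

Social marginal cost = private MC + MEC = 19.55 + 2.40q.
Set SMC = demand: 19.55 + 2.40q = 211.09 - 2.53q → q* = 38.8519.
The Pigouvian tax equals MEC at q*: 2.16 + 0.59×38.8519 = 25.0826.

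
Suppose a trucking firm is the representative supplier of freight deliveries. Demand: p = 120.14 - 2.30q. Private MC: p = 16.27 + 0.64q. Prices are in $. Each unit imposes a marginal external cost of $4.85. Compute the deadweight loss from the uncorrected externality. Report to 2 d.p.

DWL = $4.00

Market equilibrium (private): 16.27 + 0.64q = 120.14 - 2.30q → q_m = 35.3299.
Social marginal cost = private MC + MEC = 21.12 + 0.64q.
Set SMC = demand: 21.12 + 0.64q = 120.14 - 2.30q → q* = 33.6803.
The loss is the area between SMC and demand from q* to q_m; with linear curves that's a triangle of height MEC(q_m).
DWL = ½ × 1.6496 × 4.8500 = 4.0003.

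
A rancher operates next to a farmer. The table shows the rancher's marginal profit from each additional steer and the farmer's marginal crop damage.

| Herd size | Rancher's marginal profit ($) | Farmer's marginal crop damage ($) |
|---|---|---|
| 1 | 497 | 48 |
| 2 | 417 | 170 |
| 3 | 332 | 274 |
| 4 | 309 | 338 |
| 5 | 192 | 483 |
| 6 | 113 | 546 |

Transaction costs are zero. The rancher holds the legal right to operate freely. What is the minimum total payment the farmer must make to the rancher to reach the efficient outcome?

Left alone the rancher would choose level 6 (marginal profit stays positive).
Efficient level: k* = 3 (marginal profit ≥ marginal crop damage through 3).
The farmer must at least cover the rancher's forgone profit from cutting 6→3: 309 + 192 + 113 = 614.

$614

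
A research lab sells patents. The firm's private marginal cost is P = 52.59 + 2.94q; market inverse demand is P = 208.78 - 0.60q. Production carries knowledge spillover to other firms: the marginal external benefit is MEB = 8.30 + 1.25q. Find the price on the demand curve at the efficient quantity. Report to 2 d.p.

Social marginal cost = private MC − MEB = 44.29 + 1.69q.
Set SMC = demand: 44.29 + 1.69q = 208.78 - 0.60q → q* = 71.8297.
Consumer price on the demand curve at q*: 208.78 − 0.60×71.8297 = 165.6822.

P = 165.68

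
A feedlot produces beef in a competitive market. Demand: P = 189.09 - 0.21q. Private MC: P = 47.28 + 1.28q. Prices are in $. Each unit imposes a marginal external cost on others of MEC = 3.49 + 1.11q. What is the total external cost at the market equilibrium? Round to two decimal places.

$5359.45

Market equilibrium (private): 47.28 + 1.28q = 189.09 - 0.21q → q_m = 95.1745.
Total external cost = ∫₀^{q_m} (3.49 + 1.11q) dq = 3.49×95.1745 + ½×1.11×95.1745² = 5359.4519.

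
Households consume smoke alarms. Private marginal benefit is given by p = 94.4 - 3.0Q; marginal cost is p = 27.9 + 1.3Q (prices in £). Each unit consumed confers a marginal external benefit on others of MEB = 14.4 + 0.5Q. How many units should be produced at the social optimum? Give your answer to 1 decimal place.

Q* = 21.3

Social marginal benefit = demand + MEB = 108.8 - 2.5Q.
Set SMB = MC: 108.8 - 2.5Q = 27.9 + 1.3Q → Q* = 21.2895.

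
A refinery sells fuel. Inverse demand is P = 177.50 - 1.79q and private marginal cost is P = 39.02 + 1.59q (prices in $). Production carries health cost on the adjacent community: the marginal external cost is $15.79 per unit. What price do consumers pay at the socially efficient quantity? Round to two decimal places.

P = $112.53

Social marginal cost = private MC + MEC = 54.81 + 1.59q.
Set SMC = demand: 54.81 + 1.59q = 177.50 - 1.79q → q* = 36.2988.
Consumer price on the demand curve at q*: 177.50 − 1.79×36.2988 = 112.5251.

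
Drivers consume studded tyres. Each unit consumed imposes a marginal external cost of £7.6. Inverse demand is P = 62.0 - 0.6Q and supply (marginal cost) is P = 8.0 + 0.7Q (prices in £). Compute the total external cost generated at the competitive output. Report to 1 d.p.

£315.7

Market equilibrium (private): 8.0 + 0.7Q = 62.0 - 0.6Q → Q_m = 41.5385.
Total external cost = MEC × Q_m = 7.6 × 41.5385 = 315.6926.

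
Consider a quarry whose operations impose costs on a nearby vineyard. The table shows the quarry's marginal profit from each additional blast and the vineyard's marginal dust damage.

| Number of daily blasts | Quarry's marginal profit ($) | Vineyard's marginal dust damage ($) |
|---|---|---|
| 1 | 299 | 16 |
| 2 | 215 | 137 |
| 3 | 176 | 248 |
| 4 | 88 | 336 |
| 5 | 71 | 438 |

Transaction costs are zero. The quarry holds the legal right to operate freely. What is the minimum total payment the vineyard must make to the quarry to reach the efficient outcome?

Left alone the quarry would choose level 5 (marginal profit stays positive).
Efficient level: k* = 2 (marginal profit ≥ marginal dust damage through 2).
The vineyard must at least cover the quarry's forgone profit from cutting 5→2: 176 + 88 + 71 = 335.

$335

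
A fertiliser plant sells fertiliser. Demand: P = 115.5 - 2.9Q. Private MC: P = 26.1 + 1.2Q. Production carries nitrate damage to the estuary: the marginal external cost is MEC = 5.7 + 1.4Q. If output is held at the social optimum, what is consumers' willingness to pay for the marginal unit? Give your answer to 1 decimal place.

P = 71.4

Social marginal cost = private MC + MEC = 31.8 + 2.6Q.
Set SMC = demand: 31.8 + 2.6Q = 115.5 - 2.9Q → Q* = 15.2182.
Consumer price on the demand curve at Q*: 115.5 − 2.9×15.2182 = 71.3672.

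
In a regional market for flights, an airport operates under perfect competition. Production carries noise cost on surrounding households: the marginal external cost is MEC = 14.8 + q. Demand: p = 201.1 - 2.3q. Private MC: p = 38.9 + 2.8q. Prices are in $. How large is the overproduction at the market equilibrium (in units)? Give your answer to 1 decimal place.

7.6 units

Market equilibrium (private): 38.9 + 2.8q = 201.1 - 2.3q → q_m = 31.8039.
Social marginal cost = private MC + MEC = 53.7 + 3.8q.
Set SMC = demand: 53.7 + 3.8q = 201.1 - 2.3q → q* = 24.1639.
Gap = |31.8039 − 24.1639| = 7.6400.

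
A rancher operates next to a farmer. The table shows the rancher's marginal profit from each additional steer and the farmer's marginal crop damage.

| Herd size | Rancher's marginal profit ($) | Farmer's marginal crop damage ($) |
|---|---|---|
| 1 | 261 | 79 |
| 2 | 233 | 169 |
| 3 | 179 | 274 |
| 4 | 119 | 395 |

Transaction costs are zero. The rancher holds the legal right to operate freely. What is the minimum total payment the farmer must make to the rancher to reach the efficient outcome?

$298

Left alone the rancher would choose level 4 (marginal profit stays positive).
Efficient level: k* = 2 (marginal profit ≥ marginal crop damage through 2).
The farmer must at least cover the rancher's forgone profit from cutting 4→2: 179 + 119 = 298.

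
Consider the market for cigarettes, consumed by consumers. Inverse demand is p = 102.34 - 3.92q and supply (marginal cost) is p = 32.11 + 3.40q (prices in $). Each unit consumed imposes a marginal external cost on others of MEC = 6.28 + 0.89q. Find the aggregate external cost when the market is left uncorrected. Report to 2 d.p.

Market equilibrium (private): 32.11 + 3.40q = 102.34 - 3.92q → q_m = 9.5943.
Total external cost = ∫₀^{q_m} (6.28 + 0.89q) dq = 6.28×9.5943 + ½×0.89×9.5943² = 101.2147.

$101.21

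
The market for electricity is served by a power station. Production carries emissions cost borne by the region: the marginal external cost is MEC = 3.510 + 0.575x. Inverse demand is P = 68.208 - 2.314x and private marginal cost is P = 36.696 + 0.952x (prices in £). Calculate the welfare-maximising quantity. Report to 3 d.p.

Social marginal cost = private MC + MEC = 40.206 + 1.527x.
Set SMC = demand: 40.206 + 1.527x = 68.208 - 2.314x → x* = 7.2903.

x* = 7.290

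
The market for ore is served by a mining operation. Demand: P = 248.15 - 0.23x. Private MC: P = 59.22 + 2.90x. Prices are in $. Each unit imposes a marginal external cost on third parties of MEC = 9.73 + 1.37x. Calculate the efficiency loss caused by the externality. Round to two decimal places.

Market equilibrium (private): 59.22 + 2.90x = 248.15 - 0.23x → x_m = 60.3610.
Social marginal cost = private MC + MEC = 68.95 + 4.27x.
Set SMC = demand: 68.95 + 4.27x = 248.15 - 0.23x → x* = 39.8222.
The welfare-loss triangle has base |x_m − x*| and height MEC(x_m) (the vertical gap between SMC and demand is zero at x* and MEC at x_m).
DWL = ½ × 20.5388 × 92.4246 = 949.1452.

DWL = $949.15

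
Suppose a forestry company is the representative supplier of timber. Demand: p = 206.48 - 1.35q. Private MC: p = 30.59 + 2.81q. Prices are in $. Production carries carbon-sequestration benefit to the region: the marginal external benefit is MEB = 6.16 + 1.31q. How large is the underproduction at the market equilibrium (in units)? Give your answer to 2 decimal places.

21.60 units

Market equilibrium (private): 30.59 + 2.81q = 206.48 - 1.35q → q_m = 42.2813.
Social marginal cost = private MC − MEB = 24.43 + 1.50q.
Set SMC = demand: 24.43 + 1.50q = 206.48 - 1.35q → q* = 63.8772.
Gap = |42.2813 − 63.8772| = 21.5959.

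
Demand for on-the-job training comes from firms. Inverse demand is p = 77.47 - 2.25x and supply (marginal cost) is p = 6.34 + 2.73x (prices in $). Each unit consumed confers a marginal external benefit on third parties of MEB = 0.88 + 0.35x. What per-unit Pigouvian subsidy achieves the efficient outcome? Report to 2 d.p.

subsidy = $6.32 per unit

Social marginal benefit = demand + MEB = 78.35 - 1.90x.
Set SMB = MC: 78.35 - 1.90x = 6.34 + 2.73x → x* = 15.5529.
The Pigouvian subsidy equals MEB at x*: 0.88 + 0.35×15.5529 = 6.3235.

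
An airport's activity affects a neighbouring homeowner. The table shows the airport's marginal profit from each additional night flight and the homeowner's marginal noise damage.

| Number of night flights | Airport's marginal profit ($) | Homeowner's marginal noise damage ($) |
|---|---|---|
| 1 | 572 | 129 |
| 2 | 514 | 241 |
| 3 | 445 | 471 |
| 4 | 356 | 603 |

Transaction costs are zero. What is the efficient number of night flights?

2

Bargaining reaches the level where marginal profit last exceeds marginal noise damage.
That holds through level 2 (514 ≥ 241) but not at 3 (445 < 471).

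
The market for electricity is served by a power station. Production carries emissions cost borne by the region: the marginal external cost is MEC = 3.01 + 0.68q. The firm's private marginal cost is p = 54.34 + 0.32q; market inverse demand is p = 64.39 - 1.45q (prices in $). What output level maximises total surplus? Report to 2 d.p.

Social marginal cost = private MC + MEC = 57.35 + q.
Set SMC = demand: 57.35 + q = 64.39 - 1.45q → q* = 2.8735.

q* = 2.87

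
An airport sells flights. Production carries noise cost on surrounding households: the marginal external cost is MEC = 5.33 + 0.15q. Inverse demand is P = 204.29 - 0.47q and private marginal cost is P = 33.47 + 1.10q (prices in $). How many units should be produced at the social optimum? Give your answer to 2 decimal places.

q* = 96.22

Social marginal cost = private MC + MEC = 38.80 + 1.25q.
Set SMC = demand: 38.80 + 1.25q = 204.29 - 0.47q → q* = 96.2151.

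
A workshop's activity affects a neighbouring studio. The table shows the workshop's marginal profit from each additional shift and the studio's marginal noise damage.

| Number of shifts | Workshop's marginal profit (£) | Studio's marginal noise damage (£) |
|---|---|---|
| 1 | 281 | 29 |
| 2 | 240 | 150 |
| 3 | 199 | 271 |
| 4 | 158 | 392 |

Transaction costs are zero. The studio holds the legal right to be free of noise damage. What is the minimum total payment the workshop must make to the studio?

£179

Efficient level: marginal profit ≥ marginal noise damage through level 2, so k* = 2.
With the studio holding the right, the workshop must at least compensate total damage at k*: 29 + 150 = 179.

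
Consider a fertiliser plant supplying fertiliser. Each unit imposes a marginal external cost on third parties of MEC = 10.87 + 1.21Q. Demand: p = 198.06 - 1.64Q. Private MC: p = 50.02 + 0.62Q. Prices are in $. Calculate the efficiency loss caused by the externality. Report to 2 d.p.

Market equilibrium (private): 50.02 + 0.62Q = 198.06 - 1.64Q → Q_m = 65.5044.
Social marginal cost = private MC + MEC = 60.89 + 1.83Q.
Set SMC = demand: 60.89 + 1.83Q = 198.06 - 1.64Q → Q* = 39.5303.
Height of the DWL triangle at Q_m is SMC(Q_m) − demand(Q_m) = MEC(Q_m) = 90.1304.
DWL = ½ × 25.9741 × 90.1304 = 1170.5280.

DWL = $1170.53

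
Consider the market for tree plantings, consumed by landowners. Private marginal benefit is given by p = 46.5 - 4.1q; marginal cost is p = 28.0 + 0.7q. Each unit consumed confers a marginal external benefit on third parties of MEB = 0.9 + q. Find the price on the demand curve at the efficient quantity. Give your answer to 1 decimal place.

P = 25.6

Social marginal benefit = demand + MEB = 47.4 - 3.1q.
Set SMB = MC: 47.4 - 3.1q = 28.0 + 0.7q → q* = 5.1053.
Consumer price on the demand curve at q*: 46.5 − 4.1×5.1053 = 25.5683.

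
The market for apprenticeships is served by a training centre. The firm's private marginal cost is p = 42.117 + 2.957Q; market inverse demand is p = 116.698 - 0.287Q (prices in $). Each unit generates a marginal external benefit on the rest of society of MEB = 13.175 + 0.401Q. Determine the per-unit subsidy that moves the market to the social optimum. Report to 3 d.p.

subsidy = $25.553 per unit

Social marginal cost = private MC − MEB = 28.942 + 2.556Q.
Set SMC = demand: 28.942 + 2.556Q = 116.698 - 0.287Q → Q* = 30.8674.
The Pigouvian subsidy equals MEB at Q*: 13.175 + 0.401×30.8674 = 25.5528.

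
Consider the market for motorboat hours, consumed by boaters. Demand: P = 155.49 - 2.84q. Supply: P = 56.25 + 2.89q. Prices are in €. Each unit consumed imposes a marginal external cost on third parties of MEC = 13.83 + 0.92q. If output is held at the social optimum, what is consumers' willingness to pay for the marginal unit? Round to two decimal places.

Social marginal benefit = demand − MEC = 141.66 - 3.76q.
Set SMB = MC: 141.66 - 3.76q = 56.25 + 2.89q → q* = 12.8436.
Consumer price on the demand curve at q*: 155.49 − 2.84×12.8436 = 119.0142.

P = €119.01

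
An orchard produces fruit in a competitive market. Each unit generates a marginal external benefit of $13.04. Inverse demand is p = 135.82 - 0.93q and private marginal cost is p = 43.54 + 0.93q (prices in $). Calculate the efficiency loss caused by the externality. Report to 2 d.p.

Market equilibrium (private): 43.54 + 0.93q = 135.82 - 0.93q → q_m = 49.6129.
Social marginal cost = private MC − MEB = 30.50 + 0.93q.
Set SMC = demand: 30.50 + 0.93q = 135.82 - 0.93q → q* = 56.6237.
Height of the DWL triangle at q_m is demand(q_m) − SMC(q_m) = MEB(q_m) = 13.0400.
DWL = ½ × 7.0108 × 13.0400 = 45.7104.

DWL = $45.71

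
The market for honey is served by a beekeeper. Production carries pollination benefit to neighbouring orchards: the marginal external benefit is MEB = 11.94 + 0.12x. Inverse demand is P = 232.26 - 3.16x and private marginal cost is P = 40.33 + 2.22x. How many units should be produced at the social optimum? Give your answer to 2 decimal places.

Social marginal cost = private MC − MEB = 28.39 + 2.10x.
Set SMC = demand: 28.39 + 2.10x = 232.26 - 3.16x → x* = 38.7586.

x* = 38.76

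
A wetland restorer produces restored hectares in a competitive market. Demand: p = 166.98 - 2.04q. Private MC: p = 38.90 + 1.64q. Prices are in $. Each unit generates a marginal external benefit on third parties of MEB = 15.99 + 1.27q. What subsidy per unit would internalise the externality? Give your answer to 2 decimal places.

Social marginal cost = private MC − MEB = 22.91 + 0.37q.
Set SMC = demand: 22.91 + 0.37q = 166.98 - 2.04q → q* = 59.7801.
The Pigouvian subsidy equals MEB at q*: 15.99 + 1.27×59.7801 = 91.9107.

subsidy = $91.91 per unit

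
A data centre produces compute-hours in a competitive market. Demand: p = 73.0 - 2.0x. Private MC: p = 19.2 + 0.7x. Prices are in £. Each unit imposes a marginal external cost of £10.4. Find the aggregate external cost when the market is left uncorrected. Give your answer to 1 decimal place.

£207.2

Market equilibrium (private): 19.2 + 0.7x = 73.0 - 2.0x → x_m = 19.9259.
Total external cost = MEC × x_m = 10.4 × 19.9259 = 207.2294.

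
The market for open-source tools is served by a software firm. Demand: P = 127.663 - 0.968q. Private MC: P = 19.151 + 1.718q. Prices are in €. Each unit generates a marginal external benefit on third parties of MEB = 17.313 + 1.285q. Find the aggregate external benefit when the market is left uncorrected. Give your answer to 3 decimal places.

€1748.046

Market equilibrium (private): 19.151 + 1.718q = 127.663 - 0.968q → q_m = 40.3991.
Total external benefit = ∫₀^{q_m} (17.313 + 1.285q) dq = 17.313×40.3991 + ½×1.285×40.3991² = 1748.0457.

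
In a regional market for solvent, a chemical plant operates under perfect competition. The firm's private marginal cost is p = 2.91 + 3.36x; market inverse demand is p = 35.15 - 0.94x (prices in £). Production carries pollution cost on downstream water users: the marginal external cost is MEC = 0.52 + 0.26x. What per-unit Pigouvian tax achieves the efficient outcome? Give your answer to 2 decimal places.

tax = £2.33 per unit

Social marginal cost = private MC + MEC = 3.43 + 3.62x.
Set SMC = demand: 3.43 + 3.62x = 35.15 - 0.94x → x* = 6.9561.
The Pigouvian tax equals MEC at x*: 0.52 + 0.26×6.9561 = 2.3286.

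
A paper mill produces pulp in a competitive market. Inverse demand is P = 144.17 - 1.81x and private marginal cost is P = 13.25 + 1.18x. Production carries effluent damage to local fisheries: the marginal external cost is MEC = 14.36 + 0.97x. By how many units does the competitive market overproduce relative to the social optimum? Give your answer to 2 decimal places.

14.35 units

Market equilibrium (private): 13.25 + 1.18x = 144.17 - 1.81x → x_m = 43.7860.
Social marginal cost = private MC + MEC = 27.61 + 2.15x.
Set SMC = demand: 27.61 + 2.15x = 144.17 - 1.81x → x* = 29.4343.
Gap = |43.7860 − 29.4343| = 14.3517.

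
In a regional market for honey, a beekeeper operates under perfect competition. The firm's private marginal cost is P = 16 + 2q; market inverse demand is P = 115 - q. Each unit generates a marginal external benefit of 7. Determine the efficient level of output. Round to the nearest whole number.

Social marginal cost = private MC − MEB = 9 + 2q.
Set SMC = demand: 9 + 2q = 115 - q → q* = 35.3333.

q* = 35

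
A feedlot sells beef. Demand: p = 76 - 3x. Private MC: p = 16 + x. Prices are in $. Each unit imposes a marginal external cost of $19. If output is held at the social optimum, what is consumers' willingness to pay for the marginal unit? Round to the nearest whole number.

Social marginal cost = private MC + MEC = 35 + x.
Set SMC = demand: 35 + x = 76 - 3x → x* = 10.2500.
Consumer price on the demand curve at x*: 76 − 3×10.2500 = 45.2500.

P = $45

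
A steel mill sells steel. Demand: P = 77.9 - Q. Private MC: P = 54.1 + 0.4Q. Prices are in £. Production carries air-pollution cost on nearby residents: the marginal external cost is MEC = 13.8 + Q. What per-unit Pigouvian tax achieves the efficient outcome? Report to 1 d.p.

tax = £18.0 per unit

Social marginal cost = private MC + MEC = 67.9 + 1.4Q.
Set SMC = demand: 67.9 + 1.4Q = 77.9 - Q → Q* = 4.1667.
The Pigouvian tax equals MEC at Q*: 13.8 + 1.0×4.1667 = 17.9667.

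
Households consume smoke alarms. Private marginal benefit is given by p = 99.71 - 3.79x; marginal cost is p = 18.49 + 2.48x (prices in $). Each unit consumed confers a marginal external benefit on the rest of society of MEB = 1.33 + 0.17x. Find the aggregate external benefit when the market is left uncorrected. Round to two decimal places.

Market equilibrium (private): 18.49 + 2.48x = 99.71 - 3.79x → x_m = 12.9537.
Total external benefit = ∫₀^{x_m} (1.33 + 0.17x) dx = 1.33×12.9537 + ½×0.17×12.9537² = 31.4913.

$31.49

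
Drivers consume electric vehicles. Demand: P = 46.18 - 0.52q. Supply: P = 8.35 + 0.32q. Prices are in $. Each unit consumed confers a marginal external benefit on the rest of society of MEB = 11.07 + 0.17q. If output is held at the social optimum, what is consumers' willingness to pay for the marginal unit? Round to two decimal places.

Social marginal benefit = demand + MEB = 57.25 - 0.35q.
Set SMB = MC: 57.25 - 0.35q = 8.35 + 0.32q → q* = 72.9851.
Consumer price on the demand curve at q*: 46.18 − 0.52×72.9851 = 8.2277.

P = $8.23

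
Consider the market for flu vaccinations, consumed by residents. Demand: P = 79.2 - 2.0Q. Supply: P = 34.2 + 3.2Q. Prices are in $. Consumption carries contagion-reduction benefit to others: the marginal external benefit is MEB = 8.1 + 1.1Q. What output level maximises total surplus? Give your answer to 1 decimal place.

Q* = 13.0

Social marginal benefit = demand + MEB = 87.3 - 0.9Q.
Set SMB = MC: 87.3 - 0.9Q = 34.2 + 3.2Q → Q* = 12.9512.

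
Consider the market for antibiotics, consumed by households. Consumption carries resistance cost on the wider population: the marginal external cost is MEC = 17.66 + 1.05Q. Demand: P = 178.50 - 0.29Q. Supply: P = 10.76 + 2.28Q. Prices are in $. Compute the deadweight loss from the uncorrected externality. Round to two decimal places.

Market equilibrium (private): 10.76 + 2.28Q = 178.50 - 0.29Q → Q_m = 65.2685.
Social marginal benefit = demand − MEC = 160.84 - 1.34Q.
Set SMB = MC: 160.84 - 1.34Q = 10.76 + 2.28Q → Q* = 41.4586.
The welfare-loss triangle has base |Q_m − Q*| and height MEC(Q_m) (the vertical gap between SMB and MC is zero at Q* and MEC at Q_m).
DWL = ½ × 23.8099 × 86.1919 = 1026.1103.

DWL = $1026.11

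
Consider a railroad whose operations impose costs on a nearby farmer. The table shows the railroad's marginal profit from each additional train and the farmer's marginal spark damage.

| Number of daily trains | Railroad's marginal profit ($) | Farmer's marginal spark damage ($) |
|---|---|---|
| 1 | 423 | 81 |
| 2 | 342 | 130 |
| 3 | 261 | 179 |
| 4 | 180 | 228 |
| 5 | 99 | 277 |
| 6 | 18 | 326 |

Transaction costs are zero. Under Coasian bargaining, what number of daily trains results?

3

Bargaining reaches the level where marginal profit last exceeds marginal spark damage.
That holds through level 3 (261 ≥ 179) but not at 4 (180 < 228).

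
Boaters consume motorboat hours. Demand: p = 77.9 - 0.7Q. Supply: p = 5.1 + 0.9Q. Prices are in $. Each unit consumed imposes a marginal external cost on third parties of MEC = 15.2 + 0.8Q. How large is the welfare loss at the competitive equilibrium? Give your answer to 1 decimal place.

Market equilibrium (private): 5.1 + 0.9Q = 77.9 - 0.7Q → Q_m = 45.5000.
Social marginal benefit = demand − MEC = 62.7 - 1.5Q.
Set SMB = MC: 62.7 - 1.5Q = 5.1 + 0.9Q → Q* = 24.0000.
Between Q* and Q_m the wedge MC − SMB runs linearly from 0 to MEC(Q_m), so the loss is a triangle.
DWL = ½ × 21.5000 × 51.6000 = 554.7000.

DWL = $554.7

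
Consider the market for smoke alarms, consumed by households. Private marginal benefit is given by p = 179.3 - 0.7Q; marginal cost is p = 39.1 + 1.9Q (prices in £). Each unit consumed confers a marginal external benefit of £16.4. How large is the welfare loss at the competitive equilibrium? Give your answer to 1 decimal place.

Market equilibrium (private): 39.1 + 1.9Q = 179.3 - 0.7Q → Q_m = 53.9231.
Social marginal benefit = demand + MEB = 195.7 - 0.7Q.
Set SMB = MC: 195.7 - 0.7Q = 39.1 + 1.9Q → Q* = 60.2308.
The loss is the area between SMB and MC from Q* to Q_m; with linear curves that's a triangle of height MEB(Q_m).
DWL = ½ × 6.3077 × 16.4000 = 51.7231.

DWL = £51.7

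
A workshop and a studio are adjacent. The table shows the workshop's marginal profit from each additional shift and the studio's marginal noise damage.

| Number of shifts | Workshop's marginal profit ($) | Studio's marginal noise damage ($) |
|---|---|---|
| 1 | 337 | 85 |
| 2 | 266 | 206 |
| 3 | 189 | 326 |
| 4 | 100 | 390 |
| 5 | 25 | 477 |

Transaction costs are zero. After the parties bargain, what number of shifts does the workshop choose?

2

Bargaining reaches the level where marginal profit last exceeds marginal noise damage.
That holds through level 2 (266 ≥ 206) but not at 3 (189 < 326).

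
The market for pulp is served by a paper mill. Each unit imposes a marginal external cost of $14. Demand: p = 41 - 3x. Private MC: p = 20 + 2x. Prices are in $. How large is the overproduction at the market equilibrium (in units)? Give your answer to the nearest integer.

Market equilibrium (private): 20 + 2x = 41 - 3x → x_m = 4.2000.
Social marginal cost = private MC + MEC = 34 + 2x.
Set SMC = demand: 34 + 2x = 41 - 3x → x* = 1.4000.
Gap = |4.2000 − 1.4000| = 2.8000.

3 units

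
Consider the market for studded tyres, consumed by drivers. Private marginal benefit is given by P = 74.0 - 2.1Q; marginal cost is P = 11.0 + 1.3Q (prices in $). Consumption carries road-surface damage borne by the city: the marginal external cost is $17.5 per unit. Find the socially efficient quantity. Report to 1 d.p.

Q* = 13.4

Social marginal benefit = demand − MEC = 56.5 - 2.1Q.
Set SMB = MC: 56.5 - 2.1Q = 11.0 + 1.3Q → Q* = 13.3824.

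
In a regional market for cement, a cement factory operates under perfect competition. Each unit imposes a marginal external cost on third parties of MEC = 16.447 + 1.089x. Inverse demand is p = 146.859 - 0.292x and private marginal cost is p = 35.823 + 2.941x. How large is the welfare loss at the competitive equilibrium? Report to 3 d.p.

DWL = 335.450

Market equilibrium (private): 35.823 + 2.941x = 146.859 - 0.292x → x_m = 34.3446.
Social marginal cost = private MC + MEC = 52.270 + 4.030x.
Set SMC = demand: 52.270 + 4.030x = 146.859 - 0.292x → x* = 21.8855.
The loss is the area between SMC and demand from x* to x_m; with linear curves that's a triangle of height MEC(x_m).
DWL = ½ × 12.4591 × 53.8482 = 335.4501.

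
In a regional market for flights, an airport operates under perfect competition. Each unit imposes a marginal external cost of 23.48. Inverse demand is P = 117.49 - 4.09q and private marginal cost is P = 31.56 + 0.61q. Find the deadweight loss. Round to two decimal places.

Market equilibrium (private): 31.56 + 0.61q = 117.49 - 4.09q → q_m = 18.2830.
Social marginal cost = private MC + MEC = 55.04 + 0.61q.
Set SMC = demand: 55.04 + 0.61q = 117.49 - 4.09q → q* = 13.2872.
The welfare-loss triangle has base |q_m − q*| and height MEC(q_m) (the vertical gap between SMC and demand is zero at q* and MEC at q_m).
DWL = ½ × 4.9958 × 23.4800 = 58.6507.

DWL = 58.65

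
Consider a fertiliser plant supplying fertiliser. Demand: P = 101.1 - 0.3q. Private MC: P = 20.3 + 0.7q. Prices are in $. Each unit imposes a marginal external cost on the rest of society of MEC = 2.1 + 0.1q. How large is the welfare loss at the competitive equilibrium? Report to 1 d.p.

Market equilibrium (private): 20.3 + 0.7q = 101.1 - 0.3q → q_m = 80.8000.
Social marginal cost = private MC + MEC = 22.4 + 0.8q.
Set SMC = demand: 22.4 + 0.8q = 101.1 - 0.3q → q* = 71.5455.
The loss is the area between SMC and demand from q* to q_m; with linear curves that's a triangle of height MEC(q_m).
DWL = ½ × 9.2545 × 10.1800 = 47.1054.

DWL = $47.1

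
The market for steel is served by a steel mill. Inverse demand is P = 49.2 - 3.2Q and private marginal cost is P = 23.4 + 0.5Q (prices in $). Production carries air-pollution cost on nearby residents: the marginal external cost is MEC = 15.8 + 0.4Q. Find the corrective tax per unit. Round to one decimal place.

tax = $16.8 per unit

Social marginal cost = private MC + MEC = 39.2 + 0.9Q.
Set SMC = demand: 39.2 + 0.9Q = 49.2 - 3.2Q → Q* = 2.4390.
The Pigouvian tax equals MEC at Q*: 15.8 + 0.4×2.4390 = 16.7756.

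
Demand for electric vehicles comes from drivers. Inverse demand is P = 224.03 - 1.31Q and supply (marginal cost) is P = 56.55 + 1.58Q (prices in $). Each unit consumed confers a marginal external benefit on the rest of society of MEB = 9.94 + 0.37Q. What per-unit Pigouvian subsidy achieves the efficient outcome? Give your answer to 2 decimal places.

Social marginal benefit = demand + MEB = 233.97 - 0.94Q.
Set SMB = MC: 233.97 - 0.94Q = 56.55 + 1.58Q → Q* = 70.4048.
The Pigouvian subsidy equals MEB at Q*: 9.94 + 0.37×70.4048 = 35.9898.

subsidy = $35.99 per unit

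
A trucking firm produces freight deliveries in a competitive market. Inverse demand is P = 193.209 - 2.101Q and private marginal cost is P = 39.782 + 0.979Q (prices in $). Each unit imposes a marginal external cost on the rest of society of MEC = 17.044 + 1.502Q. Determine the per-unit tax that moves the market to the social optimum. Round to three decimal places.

tax = $61.751 per unit

Social marginal cost = private MC + MEC = 56.826 + 2.481Q.
Set SMC = demand: 56.826 + 2.481Q = 193.209 - 2.101Q → Q* = 29.7649.
The Pigouvian tax equals MEC at Q*: 17.044 + 1.502×29.7649 = 61.7509.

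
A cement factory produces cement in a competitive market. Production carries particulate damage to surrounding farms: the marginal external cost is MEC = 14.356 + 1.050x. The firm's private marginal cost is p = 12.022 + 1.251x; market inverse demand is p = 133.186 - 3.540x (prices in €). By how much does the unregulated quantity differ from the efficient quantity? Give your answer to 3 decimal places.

Market equilibrium (private): 12.022 + 1.251x = 133.186 - 3.540x → x_m = 25.2899.
Social marginal cost = private MC + MEC = 26.378 + 2.301x.
Set SMC = demand: 26.378 + 2.301x = 133.186 - 3.540x → x* = 18.2859.
Gap = |25.2899 − 18.2859| = 7.0040.

7.004 units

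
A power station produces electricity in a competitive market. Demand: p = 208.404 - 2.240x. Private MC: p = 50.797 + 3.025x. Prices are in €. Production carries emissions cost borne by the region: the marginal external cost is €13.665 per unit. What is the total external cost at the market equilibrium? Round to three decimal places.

€409.060

Market equilibrium (private): 50.797 + 3.025x = 208.404 - 2.240x → x_m = 29.9349.
Total external cost = MEC × x_m = 13.665 × 29.9349 = 409.0604.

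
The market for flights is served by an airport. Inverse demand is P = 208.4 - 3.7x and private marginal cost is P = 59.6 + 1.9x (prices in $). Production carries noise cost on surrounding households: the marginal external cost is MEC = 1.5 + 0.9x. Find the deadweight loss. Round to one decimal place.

DWL = $49.7

Market equilibrium (private): 59.6 + 1.9x = 208.4 - 3.7x → x_m = 26.5714.
Social marginal cost = private MC + MEC = 61.1 + 2.8x.
Set SMC = demand: 61.1 + 2.8x = 208.4 - 3.7x → x* = 22.6615.
Height of the DWL triangle at x_m is SMC(x_m) − demand(x_m) = MEC(x_m) = 25.4143.
DWL = ½ × 3.9099 × 25.4143 = 49.6837.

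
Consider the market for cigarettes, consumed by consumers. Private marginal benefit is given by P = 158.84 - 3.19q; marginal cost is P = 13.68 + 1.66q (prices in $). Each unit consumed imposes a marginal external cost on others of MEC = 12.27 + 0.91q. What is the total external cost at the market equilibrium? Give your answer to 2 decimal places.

Market equilibrium (private): 13.68 + 1.66q = 158.84 - 3.19q → q_m = 29.9299.
Total external cost = ∫₀^{q_m} (12.27 + 0.91q) dq = 12.27×29.9299 + ½×0.91×29.9299² = 774.8284.

$774.83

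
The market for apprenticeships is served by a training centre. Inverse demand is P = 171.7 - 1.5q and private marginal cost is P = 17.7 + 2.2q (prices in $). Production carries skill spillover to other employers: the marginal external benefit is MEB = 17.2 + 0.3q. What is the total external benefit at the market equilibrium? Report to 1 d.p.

$975.7

Market equilibrium (private): 17.7 + 2.2q = 171.7 - 1.5q → q_m = 41.6216.
Total external benefit = ∫₀^{q_m} (17.2 + 0.3q) dq = 17.2×41.6216 + ½×0.3×41.6216² = 975.7452.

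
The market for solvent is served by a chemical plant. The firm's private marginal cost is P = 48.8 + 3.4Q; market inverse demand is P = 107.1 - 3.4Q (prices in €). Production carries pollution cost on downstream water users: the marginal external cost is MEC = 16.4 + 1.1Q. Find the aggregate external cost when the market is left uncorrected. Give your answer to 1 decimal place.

Market equilibrium (private): 48.8 + 3.4Q = 107.1 - 3.4Q → Q_m = 8.5735.
Total external cost = ∫₀^{Q_m} (16.4 + 1.1Q) dQ = 16.4×8.5735 + ½×1.1×8.5735² = 181.0331.

€181.0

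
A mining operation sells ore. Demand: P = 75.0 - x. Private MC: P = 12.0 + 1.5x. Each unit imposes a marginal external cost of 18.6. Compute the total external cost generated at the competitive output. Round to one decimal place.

468.7

Market equilibrium (private): 12.0 + 1.5x = 75.0 - x → x_m = 25.2000.
Total external cost = MEC × x_m = 18.6 × 25.2000 = 468.7200.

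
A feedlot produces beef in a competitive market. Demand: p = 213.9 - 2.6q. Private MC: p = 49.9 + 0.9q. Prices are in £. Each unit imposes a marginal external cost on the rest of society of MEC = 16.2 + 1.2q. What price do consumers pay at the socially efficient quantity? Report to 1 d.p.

P = £132.1

Social marginal cost = private MC + MEC = 66.1 + 2.1q.
Set SMC = demand: 66.1 + 2.1q = 213.9 - 2.6q → q* = 31.4468.
Consumer price on the demand curve at q*: 213.9 − 2.6×31.4468 = 132.1383.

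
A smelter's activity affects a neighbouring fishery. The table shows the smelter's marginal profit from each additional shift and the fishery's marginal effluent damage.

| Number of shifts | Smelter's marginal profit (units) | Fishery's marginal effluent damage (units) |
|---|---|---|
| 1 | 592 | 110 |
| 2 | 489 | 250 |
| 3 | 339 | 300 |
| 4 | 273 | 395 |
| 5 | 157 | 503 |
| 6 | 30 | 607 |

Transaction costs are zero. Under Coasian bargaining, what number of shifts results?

Bargaining reaches the level where marginal profit last exceeds marginal effluent damage.
That holds through level 3 (339 ≥ 300) but not at 4 (273 < 395).

3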